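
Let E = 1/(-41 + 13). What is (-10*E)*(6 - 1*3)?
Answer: 15/14 ≈ 1.0714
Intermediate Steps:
E = -1/28 (E = 1/(-28) = -1/28 ≈ -0.035714)
(-10*E)*(6 - 1*3) = (-10*(-1/28))*(6 - 1*3) = 5*(6 - 3)/14 = (5/14)*3 = 15/14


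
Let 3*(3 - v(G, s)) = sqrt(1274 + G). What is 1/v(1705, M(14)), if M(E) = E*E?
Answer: -3/322 - sqrt(331)/322 ≈ -0.065818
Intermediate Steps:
M(E) = E**2
v(G, s) = 3 - sqrt(1274 + G)/3
1/v(1705, M(14)) = 1/(3 - sqrt(1274 + 1705)/3) = 1/(3 - sqrt(331))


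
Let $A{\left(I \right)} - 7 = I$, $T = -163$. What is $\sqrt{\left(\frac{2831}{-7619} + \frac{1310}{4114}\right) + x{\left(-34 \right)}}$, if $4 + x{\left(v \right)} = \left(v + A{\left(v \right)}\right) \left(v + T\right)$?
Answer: $\frac{\sqrt{67549402836551}}{74987} \approx 109.6$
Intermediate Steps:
$A{\left(I \right)} = 7 + I$
$x{\left(v \right)} = -4 + \left(-163 + v\right) \left(7 + 2 v\right)$ ($x{\left(v \right)} = -4 + \left(v + \left(7 + v\right)\right) \left(v - 163\right) = -4 + \left(7 + 2 v\right) \left(-163 + v\right) = -4 + \left(-163 + v\right) \left(7 + 2 v\right)$)
$\sqrt{\left(\frac{2831}{-7619} + \frac{1310}{4114}\right) + x{\left(-34 \right)}} = \sqrt{\left(\frac{2831}{-7619} + \frac{1310}{4114}\right) - \left(-9701 - 2312\right)} = \sqrt{\left(2831 \left(- \frac{1}{7619}\right) + 1310 \cdot \frac{1}{4114}\right) + \left(-1145 + 10846 + 2 \cdot 1156\right)} = \sqrt{\left(- \frac{149}{401} + \frac{655}{2057}\right) + \left(-1145 + 10846 + 2312\right)} = \sqrt{- \frac{43838}{824857} + 12013} = \sqrt{\frac{9908963303}{824857}} = \frac{\sqrt{67549402836551}}{74987}$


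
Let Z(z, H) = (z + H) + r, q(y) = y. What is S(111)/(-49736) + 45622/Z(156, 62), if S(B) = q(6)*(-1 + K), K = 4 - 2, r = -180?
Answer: 567263891/472492 ≈ 1200.6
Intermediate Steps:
K = 2
Z(z, H) = -180 + H + z (Z(z, H) = (z + H) - 180 = (H + z) - 180 = -180 + H + z)
S(B) = 6 (S(B) = 6*(-1 + 2) = 6*1 = 6)
S(111)/(-49736) + 45622/Z(156, 62) = 6/(-49736) + 45622/(-180 + 62 + 156) = 6*(-1/49736) + 45622/38 = -3/24868 + 45622*(1/38) = -3/24868 + 22811/19 = 567263891/472492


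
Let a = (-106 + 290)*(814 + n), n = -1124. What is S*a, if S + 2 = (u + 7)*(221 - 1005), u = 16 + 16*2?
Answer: 2459678880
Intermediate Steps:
a = -57040 (a = (-106 + 290)*(814 - 1124) = 184*(-310) = -57040)
u = 48 (u = 16 + 32 = 48)
S = -43122 (S = -2 + (48 + 7)*(221 - 1005) = -2 + 55*(-784) = -2 - 43120 = -43122)
S*a = -43122*(-57040) = 2459678880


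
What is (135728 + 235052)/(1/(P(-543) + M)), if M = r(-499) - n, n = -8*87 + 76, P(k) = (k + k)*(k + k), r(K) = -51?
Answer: 437507422700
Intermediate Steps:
P(k) = 4*k² (P(k) = (2*k)*(2*k) = 4*k²)
n = -620 (n = -696 + 76 = -620)
M = 569 (M = -51 - 1*(-620) = -51 + 620 = 569)
(135728 + 235052)/(1/(P(-543) + M)) = (135728 + 235052)/(1/(4*(-543)² + 569)) = 370780/(1/(4*294849 + 569)) = 370780/(1/(1179396 + 569)) = 370780/(1/1179965) = 370780*1179965 = 437507422700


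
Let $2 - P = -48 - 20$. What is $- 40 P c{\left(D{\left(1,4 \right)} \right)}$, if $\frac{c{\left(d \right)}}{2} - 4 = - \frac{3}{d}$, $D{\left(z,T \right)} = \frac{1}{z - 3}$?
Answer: $-56000$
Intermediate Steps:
$D{\left(z,T \right)} = \frac{1}{-3 + z}$
$c{\left(d \right)} = 8 - \frac{6}{d}$ ($c{\left(d \right)} = 8 + 2 \left(- \frac{3}{d}\right) = 8 - \frac{6}{d}$)
$P = 70$ ($P = 2 - \left(-48 - 20\right) = 2 - -68 = 2 + 68 = 70$)
$- 40 P c{\left(D{\left(1,4 \right)} \right)} = \left(-40\right) 70 \left(8 - \frac{6}{\frac{1}{-3 + 1}}\right) = - 2800 \left(8 - \frac{6}{\frac{1}{-2}}\right) = - 2800 \left(8 - \frac{6}{- \frac{1}{2}}\right) = - 2800 \left(8 - -12\right) = - 2800 \left(8 + 12\right) = \left(-2800\right) 20 = -56000$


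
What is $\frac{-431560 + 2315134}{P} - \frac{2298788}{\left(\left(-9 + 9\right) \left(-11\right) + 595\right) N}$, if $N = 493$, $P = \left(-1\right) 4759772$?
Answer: $- \frac{5747112467813}{698103859810} \approx -8.2325$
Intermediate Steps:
$P = -4759772$
$\frac{-431560 + 2315134}{P} - \frac{2298788}{\left(\left(-9 + 9\right) \left(-11\right) + 595\right) N} = \frac{-431560 + 2315134}{-4759772} - \frac{2298788}{\left(\left(-9 + 9\right) \left(-11\right) + 595\right) 493} = 1883574 \left(- \frac{1}{4759772}\right) - \frac{2298788}{\left(0 \left(-11\right) + 595\right) 493} = - \frac{941787}{2379886} - \frac{2298788}{\left(0 + 595\right) 493} = - \frac{941787}{2379886} - \frac{2298788}{595 \cdot 493} = - \frac{941787}{2379886} - \frac{2298788}{293335} = - \frac{5747112467813}{698103859810}$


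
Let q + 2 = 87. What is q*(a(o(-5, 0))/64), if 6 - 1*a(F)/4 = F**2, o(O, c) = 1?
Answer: 425/16 ≈ 26.563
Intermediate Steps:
q = 85 (q = -2 + 87 = 85)
a(F) = 24 - 4*F**2
q*(a(o(-5, 0))/64) = 85*((24 - 4*1**2)/64) = 85*((24 - 4*1)*(1/64)) = 85*((24 - 4)*(1/64)) = 85*(20*(1/64)) = 85*(5/16) = 425/16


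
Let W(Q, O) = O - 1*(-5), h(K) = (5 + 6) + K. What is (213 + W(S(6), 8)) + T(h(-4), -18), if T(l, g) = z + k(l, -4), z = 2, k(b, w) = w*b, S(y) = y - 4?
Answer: 200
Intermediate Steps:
S(y) = -4 + y
k(b, w) = b*w
h(K) = 11 + K
W(Q, O) = 5 + O (W(Q, O) = O + 5 = 5 + O)
T(l, g) = 2 - 4*l (T(l, g) = 2 + l*(-4) = 2 - 4*l)
(213 + W(S(6), 8)) + T(h(-4), -18) = (213 + (5 + 8)) + (2 - 4*(11 - 4)) = (213 + 13) + (2 - 4*7) = 226 + (2 - 28) = 226 - 26 = 200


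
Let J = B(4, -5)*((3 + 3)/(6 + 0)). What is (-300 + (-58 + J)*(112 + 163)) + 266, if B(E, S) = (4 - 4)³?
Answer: -15984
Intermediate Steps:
B(E, S) = 0 (B(E, S) = 0³ = 0)
J = 0 (J = 0*((3 + 3)/(6 + 0)) = 0*(6/6) = 0*(6*(⅙)) = 0*1 = 0)
(-300 + (-58 + J)*(112 + 163)) + 266 = (-300 + (-58 + 0)*(112 + 163)) + 266 = (-300 - 58*275) + 266 = (-300 - 15950) + 266 = -16250 + 266 = -15984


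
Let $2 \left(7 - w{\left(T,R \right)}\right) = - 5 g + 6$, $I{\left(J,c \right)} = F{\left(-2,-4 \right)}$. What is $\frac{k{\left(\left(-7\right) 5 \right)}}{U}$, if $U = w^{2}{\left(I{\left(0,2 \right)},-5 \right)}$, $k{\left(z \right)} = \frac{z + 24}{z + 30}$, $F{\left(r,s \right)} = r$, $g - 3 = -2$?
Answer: $\frac{44}{845} \approx 0.052071$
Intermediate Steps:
$g = 1$ ($g = 3 - 2 = 1$)
$I{\left(J,c \right)} = -2$
$w{\left(T,R \right)} = \frac{13}{2}$ ($w{\left(T,R \right)} = 7 - \frac{\left(-5\right) 1 + 6}{2} = 7 - \frac{-5 + 6}{2} = 7 - \frac{1}{2} = \frac{13}{2}$)
$k{\left(z \right)} = \frac{24 + z}{30 + z}$
$U = \frac{169}{4}$ ($U = \left(\frac{13}{2}\right)^{2} = \frac{169}{4} \approx 42.25$)
$\frac{k{\left(\left(-7\right) 5 \right)}}{U} = \frac{\frac{1}{30 - 35} \left(24 - 35\right)}{\frac{169}{4}} = \frac{24 - 35}{30 - 35} \cdot \frac{4}{169} = \frac{1}{-5} \left(-11\right) \frac{4}{169} = \left(- \frac{1}{5}\right) \left(-11\right) \frac{4}{169} = \frac{11}{5} \cdot \frac{4}{169} = \frac{44}{845}$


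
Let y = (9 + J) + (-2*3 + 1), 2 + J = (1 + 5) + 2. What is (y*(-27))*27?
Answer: -7290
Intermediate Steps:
J = 6 (J = -2 + ((1 + 5) + 2) = -2 + (6 + 2) = -2 + 8 = 6)
y = 10 (y = (9 + 6) + (-2*3 + 1) = 15 + (-6 + 1) = 15 - 5 = 10)
(y*(-27))*27 = (10*(-27))*27 = -270*27 = -7290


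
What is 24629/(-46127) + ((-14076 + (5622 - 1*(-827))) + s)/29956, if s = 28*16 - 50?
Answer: -1071238407/1381780412 ≈ -0.77526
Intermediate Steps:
s = 398 (s = 448 - 50 = 398)
24629/(-46127) + ((-14076 + (5622 - 1*(-827))) + s)/29956 = 24629/(-46127) + ((-14076 + (5622 - 1*(-827))) + 398)/29956 = 24629*(-1/46127) + ((-14076 + (5622 + 827)) + 398)*(1/29956) = -24629/46127 + ((-14076 + 6449) + 398)*(1/29956) = -24629/46127 + (-7627 + 398)*(1/29956) = -24629/46127 - 7229*1/29956 = -24629/46127 - 7229/29956 = -1071238407/1381780412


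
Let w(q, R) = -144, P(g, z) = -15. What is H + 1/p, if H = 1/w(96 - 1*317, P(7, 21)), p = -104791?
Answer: -104935/15089904 ≈ -0.0069540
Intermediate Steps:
H = -1/144 (H = 1/(-144) = -1/144 ≈ -0.0069444)
H + 1/p = -1/144 + 1/(-104791) = -1/144 - 1/104791 = -104935/15089904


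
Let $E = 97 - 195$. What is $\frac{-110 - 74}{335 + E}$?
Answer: $- \frac{184}{237} \approx -0.77637$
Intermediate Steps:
$E = -98$ ($E = 97 - 195 = -98$)
$\frac{-110 - 74}{335 + E} = \frac{-110 - 74}{335 - 98} = - \frac{184}{237}$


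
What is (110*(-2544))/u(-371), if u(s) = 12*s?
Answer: 440/7 ≈ 62.857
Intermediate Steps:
(110*(-2544))/u(-371) = (110*(-2544))/((12*(-371))) = -279840/(-4452) = -279840*(-1/4452) = 440/7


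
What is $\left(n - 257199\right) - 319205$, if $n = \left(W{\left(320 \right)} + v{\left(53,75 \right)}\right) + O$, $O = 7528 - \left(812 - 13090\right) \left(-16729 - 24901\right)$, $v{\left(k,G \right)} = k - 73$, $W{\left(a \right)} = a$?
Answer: $-511701716$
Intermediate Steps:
$v{\left(k,G \right)} = -73 + k$ ($v{\left(k,G \right)} = k - 73 = -73 + k$)
$O = -511125612$ ($O = 7528 - \left(-12278\right) \left(-41630\right) = 7528 - 511133140 = -511125612$)
$n = -511125312$ ($n = \left(320 + \left(-73 + 53\right)\right) - 511125612 = \left(320 - 20\right) - 511125612 = 300 - 511125612 = -511125312$)
$\left(n - 257199\right) - 319205 = \left(-511125312 - 257199\right) - 319205 = -511382511 - 319205 = -511701716$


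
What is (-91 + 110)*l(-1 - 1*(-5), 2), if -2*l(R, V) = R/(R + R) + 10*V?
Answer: -779/4 ≈ -194.75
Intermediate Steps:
l(R, V) = -¼ - 5*V (l(R, V) = -(R/(R + R) + 10*V)/2 = -(R/((2*R)) + 10*V)/2 = -((1/(2*R))*R + 10*V)/2 = -(½ + 10*V)/2 = -¼ - 5*V)
(-91 + 110)*l(-1 - 1*(-5), 2) = (-91 + 110)*(-¼ - 5*2) = 19*(-¼ - 10) = 19*(-41/4) = -779/4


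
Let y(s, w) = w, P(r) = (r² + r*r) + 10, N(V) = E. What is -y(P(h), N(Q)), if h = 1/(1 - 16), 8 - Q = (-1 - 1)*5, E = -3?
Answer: 3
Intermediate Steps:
Q = 18 (Q = 8 - (-1 - 1)*5 = 8 - (-2)*5 = 8 - 1*(-10) = 8 + 10 = 18)
h = -1/15 (h = 1/(-15) = -1/15 ≈ -0.066667)
N(V) = -3
P(r) = 10 + 2*r² (P(r) = (r² + r²) + 10 = 2*r² + 10 = 10 + 2*r²)
-y(P(h), N(Q)) = -1*(-3) = 3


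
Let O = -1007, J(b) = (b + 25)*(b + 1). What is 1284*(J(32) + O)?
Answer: 1122216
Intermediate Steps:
J(b) = (1 + b)*(25 + b) (J(b) = (25 + b)*(1 + b) = (1 + b)*(25 + b))
1284*(J(32) + O) = 1284*((25 + 32² + 26*32) - 1007) = 1284*((25 + 1024 + 832) - 1007) = 1284*(1881 - 1007) = 1284*874 = 1122216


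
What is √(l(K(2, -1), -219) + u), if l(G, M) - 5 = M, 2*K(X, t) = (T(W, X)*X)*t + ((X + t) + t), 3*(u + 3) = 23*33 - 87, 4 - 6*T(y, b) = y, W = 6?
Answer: √7 ≈ 2.6458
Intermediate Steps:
T(y, b) = ⅔ - y/6
u = 221 (u = -3 + (23*33 - 87)/3 = -3 + (759 - 87)/3 = -3 + (⅓)*672 = -3 + 224 = 221)
K(X, t) = t + X/2 - X*t/6 (K(X, t) = (((⅔ - ⅙*6)*X)*t + ((X + t) + t))/2 = (((⅔ - 1)*X)*t + (X + 2*t))/2 = ((-X/3)*t + (X + 2*t))/2 = (-X*t/3 + (X + 2*t))/2 = (X + 2*t - X*t/3)/2 = t + X/2 - X*t/6)
l(G, M) = 5 + M
√(l(K(2, -1), -219) + u) = √((5 - 219) + 221) = √(-214 + 221) = √7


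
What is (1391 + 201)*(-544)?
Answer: -866048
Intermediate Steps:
(1391 + 201)*(-544) = 1592*(-544) = -866048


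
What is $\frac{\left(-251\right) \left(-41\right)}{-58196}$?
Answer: $- \frac{10291}{58196} \approx -0.17683$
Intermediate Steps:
$\frac{\left(-251\right) \left(-41\right)}{-58196} = 10291 \left(- \frac{1}{58196}\right) = - \frac{10291}{58196}$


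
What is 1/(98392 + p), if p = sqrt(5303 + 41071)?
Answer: 49196/4840469645 - sqrt(46374)/9680939290 ≈ 1.0141e-5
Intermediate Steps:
p = sqrt(46374) ≈ 215.35
1/(98392 + p) = 1/(98392 + sqrt(46374))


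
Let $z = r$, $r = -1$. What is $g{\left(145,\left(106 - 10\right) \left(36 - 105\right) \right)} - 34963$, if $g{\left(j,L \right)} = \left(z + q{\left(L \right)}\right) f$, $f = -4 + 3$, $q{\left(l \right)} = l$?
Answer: $-28338$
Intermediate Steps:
$f = -1$
$z = -1$
$g{\left(j,L \right)} = 1 - L$ ($g{\left(j,L \right)} = \left(-1 + L\right) \left(-1\right) = 1 - L$)
$g{\left(145,\left(106 - 10\right) \left(36 - 105\right) \right)} - 34963 = \left(1 - \left(106 - 10\right) \left(36 - 105\right)\right) - 34963 = \left(1 - 96 \left(-69\right)\right) - 34963 = \left(1 - -6624\right) - 34963 = \left(1 + 6624\right) - 34963 = 6625 - 34963 = -28338$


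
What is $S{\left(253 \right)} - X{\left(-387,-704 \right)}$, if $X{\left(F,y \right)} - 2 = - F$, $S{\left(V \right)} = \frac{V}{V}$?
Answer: $-388$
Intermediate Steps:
$S{\left(V \right)} = 1$
$X{\left(F,y \right)} = 2 - F$
$S{\left(253 \right)} - X{\left(-387,-704 \right)} = 1 - \left(2 - -387\right) = 1 - \left(2 + 387\right) = 1 - 389 = -388$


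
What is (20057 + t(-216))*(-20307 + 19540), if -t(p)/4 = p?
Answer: -16046407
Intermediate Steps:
t(p) = -4*p
(20057 + t(-216))*(-20307 + 19540) = (20057 - 4*(-216))*(-20307 + 19540) = (20057 + 864)*(-767) = 20921*(-767) = -16046407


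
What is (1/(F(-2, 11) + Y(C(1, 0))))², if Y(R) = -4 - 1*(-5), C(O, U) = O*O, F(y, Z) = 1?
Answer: ¼ ≈ 0.25000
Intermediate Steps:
C(O, U) = O²
Y(R) = 1 (Y(R) = -4 + 5 = 1)
(1/(F(-2, 11) + Y(C(1, 0))))² = (1/(1 + 1))² = (1/2)² = (½)² = ¼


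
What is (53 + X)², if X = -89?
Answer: 1296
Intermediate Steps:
(53 + X)² = (53 - 89)² = (-36)² = 1296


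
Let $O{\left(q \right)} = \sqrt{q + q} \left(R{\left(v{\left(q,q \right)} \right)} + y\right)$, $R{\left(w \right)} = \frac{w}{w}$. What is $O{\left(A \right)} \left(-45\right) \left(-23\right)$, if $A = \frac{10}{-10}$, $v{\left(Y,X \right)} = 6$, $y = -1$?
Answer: $0$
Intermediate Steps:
$R{\left(w \right)} = 1$
$A = -1$ ($A = 10 \left(- \frac{1}{10}\right) = -1$)
$O{\left(q \right)} = 0$ ($O{\left(q \right)} = \sqrt{q + q} \left(1 - 1\right) = \sqrt{2 q} 0 = \sqrt{2} \sqrt{q} 0 = 0$)
$O{\left(A \right)} \left(-45\right) \left(-23\right) = 0 \left(-45\right) \left(-23\right) = 0 \left(-23\right) = 0$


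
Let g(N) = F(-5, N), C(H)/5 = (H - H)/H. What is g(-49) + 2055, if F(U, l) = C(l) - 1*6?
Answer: 2049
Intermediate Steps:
C(H) = 0 (C(H) = 5*((H - H)/H) = 5*(0/H) = 5*0 = 0)
F(U, l) = -6 (F(U, l) = 0 - 1*6 = 0 - 6 = -6)
g(N) = -6
g(-49) + 2055 = -6 + 2055 = 2049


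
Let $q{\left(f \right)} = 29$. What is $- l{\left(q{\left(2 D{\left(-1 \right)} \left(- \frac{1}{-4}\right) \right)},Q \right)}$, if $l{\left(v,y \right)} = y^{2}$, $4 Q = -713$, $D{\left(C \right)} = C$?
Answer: $- \frac{508369}{16} \approx -31773.0$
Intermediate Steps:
$Q = - \frac{713}{4}$ ($Q = \frac{1}{4} \left(-713\right) = - \frac{713}{4} \approx -178.25$)
$- l{\left(q{\left(2 D{\left(-1 \right)} \left(- \frac{1}{-4}\right) \right)},Q \right)} = - \left(- \frac{713}{4}\right)^{2} = \left(-1\right) \frac{508369}{16} = - \frac{508369}{16}$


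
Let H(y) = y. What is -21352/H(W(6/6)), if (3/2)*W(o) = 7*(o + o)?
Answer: -16014/7 ≈ -2287.7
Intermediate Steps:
W(o) = 28*o/3 (W(o) = 2*(7*(o + o))/3 = 2*(7*(2*o))/3 = 2*(14*o)/3 = 28*o/3)
-21352/H(W(6/6)) = -21352/(28*(6/6)/3) = -21352/(28*(6*(⅙))/3) = -21352/((28/3)*1) = -21352/28/3 = -21352*3/28 = -16014/7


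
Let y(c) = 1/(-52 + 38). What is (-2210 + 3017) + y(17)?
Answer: 11297/14 ≈ 806.93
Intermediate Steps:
y(c) = -1/14 (y(c) = 1/(-14) = -1/14)
(-2210 + 3017) + y(17) = (-2210 + 3017) - 1/14 = 807 - 1/14 = 11297/14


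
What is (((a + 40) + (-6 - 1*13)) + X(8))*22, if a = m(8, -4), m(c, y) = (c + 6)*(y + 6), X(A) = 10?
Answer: 1298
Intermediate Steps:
m(c, y) = (6 + c)*(6 + y)
a = 28 (a = 36 + 6*8 + 6*(-4) + 8*(-4) = 36 + 48 - 24 - 32 = 28)
(((a + 40) + (-6 - 1*13)) + X(8))*22 = (((28 + 40) + (-6 - 1*13)) + 10)*22 = ((68 + (-6 - 13)) + 10)*22 = ((68 - 19) + 10)*22 = (49 + 10)*22 = 59*22 = 1298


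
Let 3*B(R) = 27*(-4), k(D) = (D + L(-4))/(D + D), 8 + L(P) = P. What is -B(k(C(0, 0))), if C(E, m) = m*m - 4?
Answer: 36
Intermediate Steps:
L(P) = -8 + P
C(E, m) = -4 + m**2 (C(E, m) = m**2 - 4 = -4 + m**2)
k(D) = (-12 + D)/(2*D) (k(D) = (D + (-8 - 4))/(D + D) = (D - 12)/((2*D)) = (-12 + D)*(1/(2*D)) = (-12 + D)/(2*D))
B(R) = -36 (B(R) = (27*(-4))/3 = (1/3)*(-108) = -36)
-B(k(C(0, 0))) = -1*(-36) = 36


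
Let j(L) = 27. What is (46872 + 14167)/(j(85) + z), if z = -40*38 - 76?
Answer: -61039/1569 ≈ -38.903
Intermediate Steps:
z = -1596 (z = -1520 - 76 = -1596)
(46872 + 14167)/(j(85) + z) = (46872 + 14167)/(27 - 1596) = 61039/(-1569) = 61039*(-1/1569) = -61039/1569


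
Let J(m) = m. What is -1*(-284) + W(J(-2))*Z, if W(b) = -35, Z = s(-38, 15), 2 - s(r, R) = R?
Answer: 739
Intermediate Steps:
s(r, R) = 2 - R
Z = -13 (Z = 2 - 1*15 = 2 - 15 = -13)
-1*(-284) + W(J(-2))*Z = -1*(-284) - 35*(-13) = 284 + 455 = 739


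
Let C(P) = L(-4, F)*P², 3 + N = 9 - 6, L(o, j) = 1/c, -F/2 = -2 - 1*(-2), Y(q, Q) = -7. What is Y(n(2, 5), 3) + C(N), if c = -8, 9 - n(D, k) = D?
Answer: -7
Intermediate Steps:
n(D, k) = 9 - D
F = 0 (F = -2*(-2 - 1*(-2)) = -2*(-2 + 2) = -2*0 = 0)
L(o, j) = -⅛ (L(o, j) = 1/(-8) = -⅛)
N = 0 (N = -3 + (9 - 6) = -3 + 3 = 0)
C(P) = -P²/8
Y(n(2, 5), 3) + C(N) = -7 - ⅛*0² = -7 - ⅛*0 = -7 + 0 = -7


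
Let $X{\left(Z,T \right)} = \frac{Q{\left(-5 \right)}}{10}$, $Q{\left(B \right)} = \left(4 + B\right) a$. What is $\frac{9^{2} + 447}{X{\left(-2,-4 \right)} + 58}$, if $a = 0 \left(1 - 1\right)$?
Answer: $\frac{264}{29} \approx 9.1035$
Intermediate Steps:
$a = 0$ ($a = 0 \cdot 0 = 0$)
$Q{\left(B \right)} = 0$ ($Q{\left(B \right)} = \left(4 + B\right) 0 = 0$)
$X{\left(Z,T \right)} = 0$ ($X{\left(Z,T \right)} = \frac{0}{10} = 0 \cdot \frac{1}{10} = 0$)
$\frac{9^{2} + 447}{X{\left(-2,-4 \right)} + 58} = \frac{9^{2} + 447}{0 + 58} = \frac{81 + 447}{58} = 528 \cdot \frac{1}{58} = \frac{264}{29}$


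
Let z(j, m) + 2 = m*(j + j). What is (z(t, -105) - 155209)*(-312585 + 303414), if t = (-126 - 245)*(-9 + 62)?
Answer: -36445728249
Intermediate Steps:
t = -19663 (t = -371*53 = -19663)
z(j, m) = -2 + 2*j*m (z(j, m) = -2 + m*(j + j) = -2 + m*(2*j) = -2 + 2*j*m)
(z(t, -105) - 155209)*(-312585 + 303414) = ((-2 + 2*(-19663)*(-105)) - 155209)*(-312585 + 303414) = ((-2 + 4129230) - 155209)*(-9171) = (4129228 - 155209)*(-9171) = 3974019*(-9171) = -36445728249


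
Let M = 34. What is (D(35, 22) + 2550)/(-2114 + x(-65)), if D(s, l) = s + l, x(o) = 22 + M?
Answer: -869/686 ≈ -1.2668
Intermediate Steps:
x(o) = 56 (x(o) = 22 + 34 = 56)
D(s, l) = l + s
(D(35, 22) + 2550)/(-2114 + x(-65)) = ((22 + 35) + 2550)/(-2114 + 56) = (57 + 2550)/(-2058) = 2607*(-1/2058) = -869/686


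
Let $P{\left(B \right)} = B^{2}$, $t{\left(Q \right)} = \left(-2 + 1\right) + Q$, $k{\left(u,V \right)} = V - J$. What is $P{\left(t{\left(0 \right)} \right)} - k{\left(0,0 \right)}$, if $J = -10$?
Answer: $-9$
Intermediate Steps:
$k{\left(u,V \right)} = 10 + V$ ($k{\left(u,V \right)} = V - -10 = V + 10 = 10 + V$)
$t{\left(Q \right)} = -1 + Q$
$P{\left(t{\left(0 \right)} \right)} - k{\left(0,0 \right)} = \left(-1 + 0\right)^{2} - \left(10 + 0\right) = \left(-1\right)^{2} - 10 = 1 - 10 = -9$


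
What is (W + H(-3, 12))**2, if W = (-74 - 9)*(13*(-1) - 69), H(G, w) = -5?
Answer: 46253601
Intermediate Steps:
W = 6806 (W = -83*(-13 - 69) = -83*(-82) = 6806)
(W + H(-3, 12))**2 = (6806 - 5)**2 = 6801**2 = 46253601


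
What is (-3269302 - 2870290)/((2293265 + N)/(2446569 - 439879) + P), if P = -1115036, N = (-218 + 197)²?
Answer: 6160128935240/1118764648567 ≈ 5.5062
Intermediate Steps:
N = 441 (N = (-21)² = 441)
(-3269302 - 2870290)/((2293265 + N)/(2446569 - 439879) + P) = (-3269302 - 2870290)/((2293265 + 441)/(2446569 - 439879) - 1115036) = -6139592/(2293706/2006690 - 1115036) = -6139592/(2293706*(1/2006690) - 1115036) = -6139592/(1146853/1003345 - 1115036) = -6139592/(-1118764648567/1003345) = -6139592*(-1003345/1118764648567) = 6160128935240/1118764648567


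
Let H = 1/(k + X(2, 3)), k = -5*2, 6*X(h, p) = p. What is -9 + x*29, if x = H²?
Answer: -3133/361 ≈ -8.6787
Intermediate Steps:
X(h, p) = p/6
k = -10
H = -2/19 (H = 1/(-10 + (⅙)*3) = 1/(-10 + ½) = 1/(-19/2) = -2/19 ≈ -0.10526)
x = 4/361 (x = (-2/19)² = 4/361 ≈ 0.011080)
-9 + x*29 = -9 + (4/361)*29 = -9 + 116/361 = -3133/361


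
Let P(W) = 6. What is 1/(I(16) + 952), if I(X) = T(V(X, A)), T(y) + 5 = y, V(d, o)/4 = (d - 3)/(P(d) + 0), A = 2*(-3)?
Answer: 3/2867 ≈ 0.0010464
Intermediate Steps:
A = -6
V(d, o) = -2 + 2*d/3 (V(d, o) = 4*((d - 3)/(6 + 0)) = 4*((-3 + d)/6) = 4*((-3 + d)*(⅙)) = 4*(-½ + d/6) = -2 + 2*d/3)
T(y) = -5 + y
I(X) = -7 + 2*X/3 (I(X) = -5 + (-2 + 2*X/3) = -7 + 2*X/3)
1/(I(16) + 952) = 1/((-7 + (⅔)*16) + 952) = 1/((-7 + 32/3) + 952) = 1/(11/3 + 952) = 1/(2867/3) = 3/2867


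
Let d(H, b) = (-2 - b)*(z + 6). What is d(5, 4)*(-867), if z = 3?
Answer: 46818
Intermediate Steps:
d(H, b) = -18 - 9*b (d(H, b) = (-2 - b)*(3 + 6) = (-2 - b)*9 = -18 - 9*b)
d(5, 4)*(-867) = (-18 - 9*4)*(-867) = (-18 - 36)*(-867) = -54*(-867) = 46818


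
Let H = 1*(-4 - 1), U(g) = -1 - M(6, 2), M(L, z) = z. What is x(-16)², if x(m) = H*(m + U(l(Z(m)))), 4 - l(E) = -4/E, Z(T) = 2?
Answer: 9025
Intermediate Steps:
l(E) = 4 + 4/E (l(E) = 4 - (-4)/E = 4 + 4/E)
U(g) = -3 (U(g) = -1 - 1*2 = -1 - 2 = -3)
H = -5 (H = 1*(-5) = -5)
x(m) = 15 - 5*m (x(m) = -5*(m - 3) = -5*(-3 + m) = 15 - 5*m)
x(-16)² = (15 - 5*(-16))² = (15 + 80)² = 95² = 9025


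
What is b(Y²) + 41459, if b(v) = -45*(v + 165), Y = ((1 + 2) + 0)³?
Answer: 1229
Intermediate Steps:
Y = 27 (Y = (3 + 0)³ = 3³ = 27)
b(v) = -7425 - 45*v (b(v) = -45*(165 + v) = -7425 - 45*v)
b(Y²) + 41459 = (-7425 - 45*27²) + 41459 = (-7425 - 45*729) + 41459 = (-7425 - 32805) + 41459 = -40230 + 41459 = 1229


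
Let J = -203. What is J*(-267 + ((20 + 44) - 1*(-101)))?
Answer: 20706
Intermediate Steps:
J*(-267 + ((20 + 44) - 1*(-101))) = -203*(-267 + ((20 + 44) - 1*(-101))) = -203*(-267 + (64 + 101)) = -203*(-267 + 165) = -203*(-102) = 20706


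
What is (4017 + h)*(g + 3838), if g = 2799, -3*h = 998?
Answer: 73358761/3 ≈ 2.4453e+7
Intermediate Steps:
h = -998/3 (h = -⅓*998 = -998/3 ≈ -332.67)
(4017 + h)*(g + 3838) = (4017 - 998/3)*(2799 + 3838) = (11053/3)*6637 = 73358761/3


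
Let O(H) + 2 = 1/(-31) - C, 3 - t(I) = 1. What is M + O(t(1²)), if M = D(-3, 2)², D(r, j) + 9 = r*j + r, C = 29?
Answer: 9082/31 ≈ 292.97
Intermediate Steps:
t(I) = 2 (t(I) = 3 - 1*1 = 3 - 1 = 2)
D(r, j) = -9 + r + j*r (D(r, j) = -9 + (r*j + r) = -9 + (j*r + r) = -9 + (r + j*r) = -9 + r + j*r)
O(H) = -962/31 (O(H) = -2 + (1/(-31) - 1*29) = -2 + (-1/31 - 29) = -2 - 900/31 = -962/31)
M = 324 (M = (-9 - 3 + 2*(-3))² = (-9 - 3 - 6)² = (-18)² = 324)
M + O(t(1²)) = 324 - 962/31 = 9082/31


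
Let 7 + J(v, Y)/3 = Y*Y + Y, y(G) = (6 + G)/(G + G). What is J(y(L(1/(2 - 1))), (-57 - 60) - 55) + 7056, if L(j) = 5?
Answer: 95271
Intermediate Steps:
y(G) = (6 + G)/(2*G) (y(G) = (6 + G)/((2*G)) = (6 + G)*(1/(2*G)) = (6 + G)/(2*G))
J(v, Y) = -21 + 3*Y + 3*Y² (J(v, Y) = -21 + 3*(Y*Y + Y) = -21 + 3*(Y² + Y) = -21 + 3*(Y + Y²) = -21 + (3*Y + 3*Y²) = -21 + 3*Y + 3*Y²)
J(y(L(1/(2 - 1))), (-57 - 60) - 55) + 7056 = (-21 + 3*((-57 - 60) - 55) + 3*((-57 - 60) - 55)²) + 7056 = (-21 + 3*(-117 - 55) + 3*(-117 - 55)²) + 7056 = (-21 + 3*(-172) + 3*(-172)²) + 7056 = (-21 - 516 + 3*29584) + 7056 = (-21 - 516 + 88752) + 7056 = 88215 + 7056 = 95271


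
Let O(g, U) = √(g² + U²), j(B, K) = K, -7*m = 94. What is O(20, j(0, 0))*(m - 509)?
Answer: -73140/7 ≈ -10449.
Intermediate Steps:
m = -94/7 (m = -⅐*94 = -94/7 ≈ -13.429)
O(g, U) = √(U² + g²)
O(20, j(0, 0))*(m - 509) = √(0² + 20²)*(-94/7 - 509) = √(0 + 400)*(-3657/7) = √400*(-3657/7) = 20*(-3657/7) = -73140/7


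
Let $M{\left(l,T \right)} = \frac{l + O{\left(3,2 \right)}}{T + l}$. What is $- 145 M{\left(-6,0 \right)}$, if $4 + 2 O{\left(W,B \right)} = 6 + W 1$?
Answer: $- \frac{1015}{12} \approx -84.583$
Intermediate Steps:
$O{\left(W,B \right)} = 1 + \frac{W}{2}$ ($O{\left(W,B \right)} = -2 + \frac{6 + W 1}{2} = -2 + \frac{6 + W}{2} = -2 + \left(3 + \frac{W}{2}\right) = 1 + \frac{W}{2}$)
$M{\left(l,T \right)} = \frac{\frac{5}{2} + l}{T + l}$ ($M{\left(l,T \right)} = \frac{l + \left(1 + \frac{1}{2} \cdot 3\right)}{T + l} = \frac{l + \left(1 + \frac{3}{2}\right)}{T + l} = \frac{l + \frac{5}{2}}{T + l} = \frac{\frac{5}{2} + l}{T + l}$)
$- 145 M{\left(-6,0 \right)} = - 145 \frac{\frac{5}{2} - 6}{0 - 6} = - 145 \frac{1}{-6} \left(- \frac{7}{2}\right) = - 145 \left(\left(- \frac{1}{6}\right) \left(- \frac{7}{2}\right)\right) = \left(-145\right) \frac{7}{12} = - \frac{1015}{12}$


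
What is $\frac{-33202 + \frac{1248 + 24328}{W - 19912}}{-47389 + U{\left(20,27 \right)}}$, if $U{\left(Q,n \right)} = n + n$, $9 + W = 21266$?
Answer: $\frac{44631114}{63665575} \approx 0.70102$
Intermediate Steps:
$W = 21257$ ($W = -9 + 21266 = 21257$)
$U{\left(Q,n \right)} = 2 n$
$\frac{-33202 + \frac{1248 + 24328}{W - 19912}}{-47389 + U{\left(20,27 \right)}} = \frac{-33202 + \frac{1248 + 24328}{21257 - 19912}}{-47389 + 2 \cdot 27} = \frac{-33202 + \frac{25576}{1345}}{-47389 + 54} = \frac{-33202 + 25576 \cdot \frac{1}{1345}}{-47335} = \left(-33202 + \frac{25576}{1345}\right) \left(- \frac{1}{47335}\right) = \left(- \frac{44631114}{1345}\right) \left(- \frac{1}{47335}\right) = \frac{44631114}{63665575}$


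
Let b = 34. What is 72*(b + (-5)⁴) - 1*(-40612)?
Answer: 88060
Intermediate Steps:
72*(b + (-5)⁴) - 1*(-40612) = 72*(34 + (-5)⁴) - 1*(-40612) = 72*(34 + 625) + 40612 = 72*659 + 40612 = 47448 + 40612 = 88060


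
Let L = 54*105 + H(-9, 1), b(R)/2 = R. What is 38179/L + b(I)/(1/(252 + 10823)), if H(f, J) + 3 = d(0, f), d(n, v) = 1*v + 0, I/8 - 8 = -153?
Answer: -145376613821/5658 ≈ -2.5694e+7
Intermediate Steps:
I = -1160 (I = 64 + 8*(-153) = 64 - 1224 = -1160)
b(R) = 2*R
d(n, v) = v (d(n, v) = v + 0 = v)
H(f, J) = -3 + f
L = 5658 (L = 54*105 + (-3 - 9) = 5670 - 12 = 5658)
38179/L + b(I)/(1/(252 + 10823)) = 38179/5658 + (2*(-1160))/(1/(252 + 10823)) = 38179*(1/5658) - 2320/(1/11075) = 38179/5658 - 2320/1/11075 = 38179/5658 - 2320*11075 = 38179/5658 - 25694000 = -145376613821/5658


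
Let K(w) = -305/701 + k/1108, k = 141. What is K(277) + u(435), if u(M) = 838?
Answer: 650642205/776708 ≈ 837.69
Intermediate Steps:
K(w) = -239099/776708 (K(w) = -305/701 + 141/1108 = -239099/776708)
K(277) + u(435) = -239099/776708 + 838 = 650642205/776708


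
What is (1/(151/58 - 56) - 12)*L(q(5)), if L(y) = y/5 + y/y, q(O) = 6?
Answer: -409442/15485 ≈ -26.441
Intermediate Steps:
L(y) = 1 + y/5 (L(y) = y*(1/5) + 1 = y/5 + 1 = 1 + y/5)
(1/(151/58 - 56) - 12)*L(q(5)) = (1/(151/58 - 56) - 12)*(1 + (1/5)*6) = (1/(151*(1/58) - 56) - 12)*(1 + 6/5) = (1/(151/58 - 56) - 12)*(11/5) = (1/(-3097/58) - 12)*(11/5) = (-58/3097 - 12)*(11/5) = -37222/3097*11/5 = -409442/15485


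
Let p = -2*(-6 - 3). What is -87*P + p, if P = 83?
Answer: -7203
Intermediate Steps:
p = 18 (p = -2*(-9) = 18)
-87*P + p = -87*83 + 18 = -7221 + 18 = -7203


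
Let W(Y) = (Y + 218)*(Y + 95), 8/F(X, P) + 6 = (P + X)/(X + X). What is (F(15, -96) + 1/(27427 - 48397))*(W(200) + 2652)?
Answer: -35220801649/304065 ≈ -1.1583e+5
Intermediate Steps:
F(X, P) = 8/(-6 + (P + X)/(2*X)) (F(X, P) = 8/(-6 + (P + X)/(X + X)) = 8/(-6 + (P + X)/((2*X))) = 8/(-6 + (P + X)*(1/(2*X))) = 8/(-6 + (P + X)/(2*X)))
W(Y) = (95 + Y)*(218 + Y) (W(Y) = (218 + Y)*(95 + Y) = (95 + Y)*(218 + Y))
(F(15, -96) + 1/(27427 - 48397))*(W(200) + 2652) = (16*15/(-96 - 11*15) + 1/(27427 - 48397))*((20710 + 200² + 313*200) + 2652) = (16*15/(-96 - 165) + 1/(-20970))*((20710 + 40000 + 62600) + 2652) = (16*15/(-261) - 1/20970)*(123310 + 2652) = (16*15*(-1/261) - 1/20970)*125962 = (-80/87 - 1/20970)*125962 = -559229/608130*125962 = -35220801649/304065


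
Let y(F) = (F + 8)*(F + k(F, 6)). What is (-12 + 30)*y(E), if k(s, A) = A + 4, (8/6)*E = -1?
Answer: 9657/8 ≈ 1207.1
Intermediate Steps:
E = -3/4 (E = (3/4)*(-1) = -3/4 ≈ -0.75000)
k(s, A) = 4 + A
y(F) = (8 + F)*(10 + F) (y(F) = (F + 8)*(F + (4 + 6)) = (8 + F)*(F + 10) = (8 + F)*(10 + F))
(-12 + 30)*y(E) = (-12 + 30)*(80 + (-3/4)**2 + 18*(-3/4)) = 18*(80 + 9/16 - 27/2) = 18*(1073/16) = 9657/8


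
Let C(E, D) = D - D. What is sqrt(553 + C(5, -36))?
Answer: sqrt(553) ≈ 23.516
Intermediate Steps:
C(E, D) = 0
sqrt(553 + C(5, -36)) = sqrt(553 + 0) = sqrt(553)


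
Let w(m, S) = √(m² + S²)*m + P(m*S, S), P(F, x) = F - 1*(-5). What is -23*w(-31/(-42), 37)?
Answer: -31211/42 - 713*√2415877/1764 ≈ -1371.4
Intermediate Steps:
P(F, x) = 5 + F (P(F, x) = F + 5 = 5 + F)
w(m, S) = 5 + S*m + m*√(S² + m²) (w(m, S) = √(m² + S²)*m + (5 + m*S) = √(S² + m²)*m + (5 + S*m) = m*√(S² + m²) + (5 + S*m) = 5 + S*m + m*√(S² + m²))
-23*w(-31/(-42), 37) = -23*(5 + 37*(-31/(-42)) + (-31/(-42))*√(37² + (-31/(-42))²)) = -23*(5 + 37*(-31*(-1/42)) + (-31*(-1/42))*√(1369 + (-31*(-1/42))²)) = -23*(5 + 37*(31/42) + 31*√(1369 + (31/42)²)/42) = -23*(5 + 1147/42 + 31*√(1369 + 961/1764)/42) = -23*(5 + 1147/42 + 31*√(2415877/1764)/42) = -23*(5 + 1147/42 + 31*(√2415877/42)/42) = -23*(5 + 1147/42 + 31*√2415877/1764) = -23*(1357/42 + 31*√2415877/1764) = -31211/42 - 713*√2415877/1764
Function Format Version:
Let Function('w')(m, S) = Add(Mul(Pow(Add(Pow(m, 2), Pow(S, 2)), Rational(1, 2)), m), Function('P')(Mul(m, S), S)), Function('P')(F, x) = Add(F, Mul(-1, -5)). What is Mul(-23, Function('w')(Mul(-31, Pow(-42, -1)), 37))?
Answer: Add(Rational(-31211, 42), Mul(Rational(-713, 1764), Pow(2415877, Rational(1, 2)))) ≈ -1371.4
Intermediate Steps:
Function('P')(F, x) = Add(5, F) (Function('P')(F, x) = Add(F, 5) = Add(5, F))
Function('w')(m, S) = Add(5, Mul(S, m), Mul(m, Pow(Add(Pow(S, 2), Pow(m, 2)), Rational(1, 2)))) (Function('w')(m, S) = Add(Mul(Pow(Add(Pow(m, 2), Pow(S, 2)), Rational(1, 2)), m), Add(5, Mul(m, S))) = Add(Mul(Pow(Add(Pow(S, 2), Pow(m, 2)), Rational(1, 2)), m), Add(5, Mul(S, m))) = Add(Mul(m, Pow(Add(Pow(S, 2), Pow(m, 2)), Rational(1, 2))), Add(5, Mul(S, m))) = Add(5, Mul(S, m), Mul(m, Pow(Add(Pow(S, 2), Pow(m, 2)), Rational(1, 2)))))
Mul(-23, Function('w')(Mul(-31, Pow(-42, -1)), 37)) = Mul(-23, Add(5, Mul(37, Mul(-31, Pow(-42, -1))), Mul(Mul(-31, Pow(-42, -1)), Pow(Add(Pow(37, 2), Pow(Mul(-31, Pow(-42, -1)), 2)), Rational(1, 2))))) = Mul(-23, Add(5, Mul(37, Mul(-31, Rational(-1, 42))), Mul(Mul(-31, Rational(-1, 42)), Pow(Add(1369, Pow(Mul(-31, Rational(-1, 42)), 2)), Rational(1, 2))))) = Mul(-23, Add(5, Mul(37, Rational(31, 42)), Mul(Rational(31, 42), Pow(Add(1369, Pow(Rational(31, 42), 2)), Rational(1, 2))))) = Mul(-23, Add(5, Rational(1147, 42), Mul(Rational(31, 42), Pow(Add(1369, Rational(961, 1764)), Rational(1, 2))))) = Mul(-23, Add(5, Rational(1147, 42), Mul(Rational(31, 42), Pow(Rational(2415877, 1764), Rational(1, 2))))) = Mul(-23, Add(5, Rational(1147, 42), Mul(Rational(31, 42), Mul(Rational(1, 42), Pow(2415877, Rational(1, 2)))))) = Mul(-23, Add(5, Rational(1147, 42), Mul(Rational(31, 1764), Pow(2415877, Rational(1, 2))))) = Mul(-23, Add(Rational(1357, 42), Mul(Rational(31, 1764), Pow(2415877, Rational(1, 2))))) = Add(Rational(-31211, 42), Mul(Rational(-713, 1764), Pow(2415877, Rational(1, 2))))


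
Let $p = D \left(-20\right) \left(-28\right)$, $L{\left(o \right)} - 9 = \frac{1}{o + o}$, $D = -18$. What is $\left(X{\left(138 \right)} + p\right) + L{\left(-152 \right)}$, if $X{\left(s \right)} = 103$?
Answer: $- \frac{3030273}{304} \approx -9968.0$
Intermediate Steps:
$L{\left(o \right)} = 9 + \frac{1}{2 o}$ ($L{\left(o \right)} = 9 + \frac{1}{o + o} = 9 + \frac{1}{2 o}$)
$p = -10080$ ($p = \left(-18\right) \left(-20\right) \left(-28\right) = 360 \left(-28\right) = -10080$)
$\left(X{\left(138 \right)} + p\right) + L{\left(-152 \right)} = \left(103 - 10080\right) + \left(9 + \frac{1}{2 \left(-152\right)}\right) = -9977 + \left(9 + \frac{1}{2} \left(- \frac{1}{152}\right)\right) = -9977 + \left(9 - \frac{1}{304}\right) = -9977 + \frac{2735}{304} = - \frac{3030273}{304}$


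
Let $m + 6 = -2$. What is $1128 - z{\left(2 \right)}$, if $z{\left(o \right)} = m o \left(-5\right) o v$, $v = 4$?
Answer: $488$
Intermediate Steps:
$m = -8$ ($m = -6 - 2 = -8$)
$z{\left(o \right)} = 160 o^{2}$ ($z{\left(o \right)} = - 8 o \left(-5\right) o 4 = - 8 - 5 o o 4 = - 8 \left(- 5 o^{2}\right) 4 = 40 o^{2} \cdot 4 = 160 o^{2}$)
$1128 - z{\left(2 \right)} = 1128 - 160 \cdot 2^{2} = 1128 - 160 \cdot 4 = 1128 - 640 = 488$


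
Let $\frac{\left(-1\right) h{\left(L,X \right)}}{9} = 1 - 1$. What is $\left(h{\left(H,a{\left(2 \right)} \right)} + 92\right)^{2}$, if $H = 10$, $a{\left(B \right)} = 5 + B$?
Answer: $8464$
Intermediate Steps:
$h{\left(L,X \right)} = 0$ ($h{\left(L,X \right)} = - 9 \left(1 - 1\right) = \left(-9\right) 0 = 0$)
$\left(h{\left(H,a{\left(2 \right)} \right)} + 92\right)^{2} = \left(0 + 92\right)^{2} = 92^{2} = 8464$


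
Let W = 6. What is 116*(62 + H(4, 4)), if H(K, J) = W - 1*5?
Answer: 7308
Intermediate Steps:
H(K, J) = 1 (H(K, J) = 6 - 1*5 = 6 - 5 = 1)
116*(62 + H(4, 4)) = 116*(62 + 1) = 116*63 = 7308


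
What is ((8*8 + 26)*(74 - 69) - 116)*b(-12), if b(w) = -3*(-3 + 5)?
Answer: -2004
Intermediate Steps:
b(w) = -6 (b(w) = -3*2 = -6)
((8*8 + 26)*(74 - 69) - 116)*b(-12) = ((8*8 + 26)*(74 - 69) - 116)*(-6) = ((64 + 26)*5 - 116)*(-6) = (90*5 - 116)*(-6) = (450 - 116)*(-6) = 334*(-6) = -2004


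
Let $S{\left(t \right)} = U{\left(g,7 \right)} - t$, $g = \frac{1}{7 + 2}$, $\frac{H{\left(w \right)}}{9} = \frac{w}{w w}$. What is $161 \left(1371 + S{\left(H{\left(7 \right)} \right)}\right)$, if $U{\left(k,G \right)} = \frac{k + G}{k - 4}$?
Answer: $\frac{1101148}{5} \approx 2.2023 \cdot 10^{5}$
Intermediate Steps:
$H{\left(w \right)} = \frac{9}{w}$ ($H{\left(w \right)} = 9 \frac{w}{w w} = 9 \frac{w}{w^{2}} = \frac{9}{w}$)
$g = \frac{1}{9} \approx 0.11111$
$U{\left(k,G \right)} = \frac{G + k}{-4 + k}$
$S{\left(t \right)} = - \frac{64}{35} - t$ ($S{\left(t \right)} = \frac{7 + \frac{1}{9}}{-4 + \frac{1}{9}} - t = \frac{1}{- \frac{35}{9}} \cdot \frac{64}{9} - t = \left(- \frac{9}{35}\right) \frac{64}{9} - t = - \frac{64}{35} - t$)
$161 \left(1371 + S{\left(H{\left(7 \right)} \right)}\right) = 161 \left(1371 - \left(\frac{64}{35} + \frac{9}{7}\right)\right) = 161 \left(1371 - \left(\frac{64}{35} + 9 \cdot \frac{1}{7}\right)\right) = 161 \left(1371 - \frac{109}{35}\right) = 161 \cdot \frac{47876}{35} = \frac{1101148}{5}$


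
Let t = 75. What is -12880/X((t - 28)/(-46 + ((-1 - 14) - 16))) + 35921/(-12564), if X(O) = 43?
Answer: -163368923/540252 ≈ -302.39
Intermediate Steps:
-12880/X((t - 28)/(-46 + ((-1 - 14) - 16))) + 35921/(-12564) = -12880/43 + 35921/(-12564) = -12880*1/43 + 35921*(-1/12564) = -12880/43 - 35921/12564 = -163368923/540252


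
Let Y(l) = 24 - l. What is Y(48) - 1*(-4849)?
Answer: 4825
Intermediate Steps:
Y(48) - 1*(-4849) = (24 - 1*48) - 1*(-4849) = (24 - 48) + 4849 = -24 + 4849 = 4825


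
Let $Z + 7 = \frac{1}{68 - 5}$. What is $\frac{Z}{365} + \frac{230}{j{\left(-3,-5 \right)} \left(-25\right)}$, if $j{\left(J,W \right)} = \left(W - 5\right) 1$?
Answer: $\frac{103577}{114975} \approx 0.90087$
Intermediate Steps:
$j{\left(J,W \right)} = -5 + W$ ($j{\left(J,W \right)} = \left(-5 + W\right) 1 = -5 + W$)
$Z = - \frac{440}{63}$ ($Z = -7 + \frac{1}{68 - 5} = -7 + \frac{1}{63} = - \frac{440}{63} \approx -6.9841$)
$\frac{Z}{365} + \frac{230}{j{\left(-3,-5 \right)} \left(-25\right)} = - \frac{440}{63 \cdot 365} + \frac{230}{\left(-5 - 5\right) \left(-25\right)} = \left(- \frac{440}{63}\right) \frac{1}{365} + \frac{230}{\left(-10\right) \left(-25\right)} = - \frac{88}{4599} + \frac{230}{250} = - \frac{88}{4599} + 230 \cdot \frac{1}{250} = - \frac{88}{4599} + \frac{23}{25} = \frac{103577}{114975}$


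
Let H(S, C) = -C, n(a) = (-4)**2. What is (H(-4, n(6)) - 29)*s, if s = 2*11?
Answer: -990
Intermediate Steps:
n(a) = 16
s = 22
(H(-4, n(6)) - 29)*s = (-1*16 - 29)*22 = (-16 - 29)*22 = -45*22 = -990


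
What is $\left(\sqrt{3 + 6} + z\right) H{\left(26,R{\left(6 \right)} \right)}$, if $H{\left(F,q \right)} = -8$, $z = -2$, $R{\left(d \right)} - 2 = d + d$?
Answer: $-8$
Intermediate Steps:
$R{\left(d \right)} = 2 + 2 d$ ($R{\left(d \right)} = 2 + \left(d + d\right) = 2 + 2 d$)
$\left(\sqrt{3 + 6} + z\right) H{\left(26,R{\left(6 \right)} \right)} = \left(\sqrt{3 + 6} - 2\right) \left(-8\right) = \left(\sqrt{9} - 2\right) \left(-8\right) = \left(3 - 2\right) \left(-8\right) = 1 \left(-8\right) = -8$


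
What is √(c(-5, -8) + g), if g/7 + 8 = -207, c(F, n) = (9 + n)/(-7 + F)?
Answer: I*√54183/6 ≈ 38.795*I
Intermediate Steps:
c(F, n) = (9 + n)/(-7 + F)
g = -1505 (g = -56 + 7*(-207) = -56 - 1449 = -1505)
√(c(-5, -8) + g) = √((9 - 8)/(-7 - 5) - 1505) = √(1/(-12) - 1505) = √(-1/12*1 - 1505) = √(-1/12 - 1505) = √(-18061/12) = I*√54183/6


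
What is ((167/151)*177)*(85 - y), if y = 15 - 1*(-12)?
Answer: 1714422/151 ≈ 11354.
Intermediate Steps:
y = 27 (y = 15 + 12 = 27)
((167/151)*177)*(85 - y) = ((167/151)*177)*(85 - 1*27) = ((167*(1/151))*177)*(85 - 27) = ((167/151)*177)*58 = (29559/151)*58 = 1714422/151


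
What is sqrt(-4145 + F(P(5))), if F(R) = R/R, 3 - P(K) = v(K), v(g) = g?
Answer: 4*I*sqrt(259) ≈ 64.374*I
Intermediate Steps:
P(K) = 3 - K
F(R) = 1
sqrt(-4145 + F(P(5))) = sqrt(-4145 + 1) = sqrt(-4144) = 4*I*sqrt(259)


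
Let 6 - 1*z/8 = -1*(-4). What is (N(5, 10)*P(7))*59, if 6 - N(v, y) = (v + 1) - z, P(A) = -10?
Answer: -9440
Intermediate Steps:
z = 16 (z = 48 - (-8)*(-4) = 48 - 8*4 = 48 - 32 = 16)
N(v, y) = 21 - v (N(v, y) = 6 - ((v + 1) - 1*16) = 6 - ((1 + v) - 16) = 6 - (-15 + v) = 6 + (15 - v) = 21 - v)
(N(5, 10)*P(7))*59 = ((21 - 1*5)*(-10))*59 = ((21 - 5)*(-10))*59 = (16*(-10))*59 = -160*59 = -9440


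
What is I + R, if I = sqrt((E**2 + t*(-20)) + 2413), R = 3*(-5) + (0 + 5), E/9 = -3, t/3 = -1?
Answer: -10 + sqrt(3202) ≈ 46.586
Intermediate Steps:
t = -3 (t = 3*(-1) = -3)
E = -27 (E = 9*(-3) = -27)
R = -10 (R = -15 + 5 = -10)
I = sqrt(3202) (I = sqrt(((-27)**2 - 3*(-20)) + 2413) = sqrt((729 + 60) + 2413) = sqrt(789 + 2413) = sqrt(3202) ≈ 56.586)
I + R = sqrt(3202) - 10 = -10 + sqrt(3202)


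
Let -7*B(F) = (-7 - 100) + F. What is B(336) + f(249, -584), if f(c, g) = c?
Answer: 1514/7 ≈ 216.29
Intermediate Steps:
B(F) = 107/7 - F/7 (B(F) = -((-7 - 100) + F)/7 = -(-107 + F)/7 = 107/7 - F/7)
B(336) + f(249, -584) = (107/7 - 1/7*336) + 249 = (107/7 - 48) + 249 = -229/7 + 249 = 1514/7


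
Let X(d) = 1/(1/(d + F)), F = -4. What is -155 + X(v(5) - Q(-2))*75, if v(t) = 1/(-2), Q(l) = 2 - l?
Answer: -1585/2 ≈ -792.50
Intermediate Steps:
v(t) = -½
X(d) = -4 + d (X(d) = 1/(1/(d - 4)) = 1/(1/(-4 + d)) = -4 + d)
-155 + X(v(5) - Q(-2))*75 = -155 + (-4 + (-½ - (2 - 1*(-2))))*75 = -155 + (-4 + (-½ - (2 + 2)))*75 = -155 + (-4 + (-½ - 1*4))*75 = -155 + (-4 + (-½ - 4))*75 = -155 + (-4 - 9/2)*75 = -155 - 17/2*75 = -155 - 1275/2 = -1585/2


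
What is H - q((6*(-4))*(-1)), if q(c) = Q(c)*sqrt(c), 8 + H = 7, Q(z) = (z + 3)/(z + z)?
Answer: -1 - 9*sqrt(6)/8 ≈ -3.7557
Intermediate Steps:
Q(z) = (3 + z)/(2*z) (Q(z) = (3 + z)/((2*z)) = (3 + z)*(1/(2*z)) = (3 + z)/(2*z))
H = -1 (H = -8 + 7 = -1)
q(c) = (3 + c)/(2*sqrt(c)) (q(c) = ((3 + c)/(2*c))*sqrt(c) = (3 + c)/(2*sqrt(c)))
H - q((6*(-4))*(-1)) = -1 - (3 + (6*(-4))*(-1))/(2*sqrt((6*(-4))*(-1))) = -1 - (3 - 24*(-1))/(2*sqrt(-24*(-1))) = -1 - (3 + 24)/(2*sqrt(24)) = -1 - sqrt(6)/12*27/2 = -1 - 9*sqrt(6)/8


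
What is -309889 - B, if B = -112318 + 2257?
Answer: -199828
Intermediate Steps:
B = -110061
-309889 - B = -309889 - 1*(-110061) = -309889 + 110061 = -199828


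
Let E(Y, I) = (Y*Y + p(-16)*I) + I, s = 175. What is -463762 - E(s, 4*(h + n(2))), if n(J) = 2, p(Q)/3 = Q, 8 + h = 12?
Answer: -493259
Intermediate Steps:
h = 4 (h = -8 + 12 = 4)
p(Q) = 3*Q
E(Y, I) = Y² - 47*I (E(Y, I) = (Y*Y + (3*(-16))*I) + I = (Y² - 48*I) + I = Y² - 47*I)
-463762 - E(s, 4*(h + n(2))) = -463762 - (175² - 188*(4 + 2)) = -463762 - (30625 - 188*6) = -463762 - (30625 - 47*24) = -463762 - (30625 - 1128) = -463762 - 1*29497 = -463762 - 29497 = -493259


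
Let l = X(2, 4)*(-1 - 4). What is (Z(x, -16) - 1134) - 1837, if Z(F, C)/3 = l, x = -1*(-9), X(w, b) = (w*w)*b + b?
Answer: -3271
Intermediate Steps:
X(w, b) = b + b*w² (X(w, b) = w²*b + b = b*w² + b = b + b*w²)
x = 9
l = -100 (l = (4*(1 + 2²))*(-1 - 4) = (4*(1 + 4))*(-5) = (4*5)*(-5) = 20*(-5) = -100)
Z(F, C) = -300 (Z(F, C) = 3*(-100) = -300)
(Z(x, -16) - 1134) - 1837 = (-300 - 1134) - 1837 = -1434 - 1837 = -3271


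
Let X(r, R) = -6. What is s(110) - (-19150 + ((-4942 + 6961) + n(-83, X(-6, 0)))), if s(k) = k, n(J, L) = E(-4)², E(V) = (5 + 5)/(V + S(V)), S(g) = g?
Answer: 275831/16 ≈ 17239.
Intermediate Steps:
E(V) = 5/V (E(V) = (5 + 5)/(V + V) = 10/((2*V)) = 10*(1/(2*V)) = 5/V)
n(J, L) = 25/16 (n(J, L) = (5/(-4))² = (5*(-¼))² = (-5/4)² = 25/16)
s(110) - (-19150 + ((-4942 + 6961) + n(-83, X(-6, 0)))) = 110 - (-19150 + ((-4942 + 6961) + 25/16)) = 110 - (-19150 + (2019 + 25/16)) = 110 - (-19150 + 32329/16) = 110 - 1*(-274071/16) = 110 + 274071/16 = 275831/16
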